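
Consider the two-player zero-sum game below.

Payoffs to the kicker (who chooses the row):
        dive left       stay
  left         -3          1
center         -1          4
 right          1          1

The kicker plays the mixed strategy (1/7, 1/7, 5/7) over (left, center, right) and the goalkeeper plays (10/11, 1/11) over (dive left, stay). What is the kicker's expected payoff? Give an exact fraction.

20/77

Against (10/11, 1/11), each row's expected payoff is left: -29/11; center: -6/11; right: 1.
Taking the (1/7, 1/7, 5/7)-weighted average: (1/7)·(-29/11) + (1/7)·(-6/11) + (5/7)·(1) = 20/77.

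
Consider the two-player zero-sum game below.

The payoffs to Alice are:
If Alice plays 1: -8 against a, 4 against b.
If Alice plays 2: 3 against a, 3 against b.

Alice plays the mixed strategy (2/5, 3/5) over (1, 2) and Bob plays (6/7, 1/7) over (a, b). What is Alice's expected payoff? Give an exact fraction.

Against (6/7, 1/7), each row's expected payoff is 1: -44/7; 2: 3.
Taking the (2/5, 3/5)-weighted average: (2/5)·(-44/7) + (3/5)·(3) = -5/7.

-5/7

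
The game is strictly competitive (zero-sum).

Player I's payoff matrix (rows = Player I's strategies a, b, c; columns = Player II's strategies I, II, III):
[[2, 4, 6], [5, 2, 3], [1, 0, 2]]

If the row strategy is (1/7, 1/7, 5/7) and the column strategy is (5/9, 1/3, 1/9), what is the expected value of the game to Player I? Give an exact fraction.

97/63

Against (5/9, 1/3, 1/9), each row's expected payoff is a: 28/9; b: 34/9; c: 7/9.
Taking the (1/7, 1/7, 5/7)-weighted average: (1/7)·(28/9) + (1/7)·(34/9) + (5/7)·(7/9) = 97/63.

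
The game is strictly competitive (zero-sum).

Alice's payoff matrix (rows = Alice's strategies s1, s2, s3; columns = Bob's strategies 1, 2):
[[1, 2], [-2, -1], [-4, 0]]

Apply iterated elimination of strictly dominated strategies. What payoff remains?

1

Column 2 is strictly dominated by 1 for Bob (1<2, -2<-1, -4<0); eliminate 2.
Row s3 is strictly dominated by row s1 (1>-4); eliminate s3.
Row s2 is strictly dominated by row s1 (1>-2); eliminate s2.
Only (s1, 1) remains, with payoff 1.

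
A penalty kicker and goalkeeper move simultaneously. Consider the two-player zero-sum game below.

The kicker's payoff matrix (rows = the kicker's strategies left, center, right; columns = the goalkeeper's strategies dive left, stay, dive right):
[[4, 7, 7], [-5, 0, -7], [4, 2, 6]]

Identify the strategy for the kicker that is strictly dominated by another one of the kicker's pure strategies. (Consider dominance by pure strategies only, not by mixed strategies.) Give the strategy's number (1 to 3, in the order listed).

2

Compare center with left: 4 > -5, 7 > 0, 7 > -7.
So left strictly dominates center for the kicker; center is strictly dominated.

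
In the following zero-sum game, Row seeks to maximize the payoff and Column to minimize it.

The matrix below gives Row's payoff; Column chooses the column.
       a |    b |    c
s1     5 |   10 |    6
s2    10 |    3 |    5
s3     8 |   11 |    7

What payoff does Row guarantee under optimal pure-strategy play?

Row minima: 5, 3, 7 → Row's maximin is 7.
Column maxima: 10, 11, 7 → Column's minimax is 7.
They coincide at (s3, c), so the value is 7.

7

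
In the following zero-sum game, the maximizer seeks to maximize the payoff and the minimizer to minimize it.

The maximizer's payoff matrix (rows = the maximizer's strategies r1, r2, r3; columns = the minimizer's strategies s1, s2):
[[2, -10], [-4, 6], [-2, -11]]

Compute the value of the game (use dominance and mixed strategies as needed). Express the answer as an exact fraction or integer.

Row r3 is strictly dominated by row r1, so the maximizer never plays it.
The remaining 2×2 game on (r1, r2) × (s1, s2) has no saddle point. Let the maximizer play r1 with probability p; indifference gives 2p − 4(1−p) = −10p + 6(1−p), so p = 5/11.
Similarly the minimizer's optimal q on s1 is 8/11, and the value is 2·(8/11) + (-10)·(3/11) = -14/11.

-14/11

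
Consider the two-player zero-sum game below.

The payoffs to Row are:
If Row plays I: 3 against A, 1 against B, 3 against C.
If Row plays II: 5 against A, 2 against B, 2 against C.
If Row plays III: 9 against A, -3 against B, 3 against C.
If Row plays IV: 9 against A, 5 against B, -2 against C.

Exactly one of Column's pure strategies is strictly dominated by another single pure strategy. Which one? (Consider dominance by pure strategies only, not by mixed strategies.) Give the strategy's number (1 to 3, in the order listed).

1

Column prefers columns that give Row less. Compare A with B: 1 < 3, 2 < 5, -3 < 9, 5 < 9.
So B strictly dominates A for Column; A is strictly dominated.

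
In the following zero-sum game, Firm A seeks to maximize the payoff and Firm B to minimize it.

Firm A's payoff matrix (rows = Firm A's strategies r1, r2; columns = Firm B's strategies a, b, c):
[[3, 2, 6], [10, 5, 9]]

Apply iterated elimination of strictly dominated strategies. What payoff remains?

5

Row r1 is strictly dominated by row r2 (10>3, 5>2, 9>6); eliminate r1.
Column a is strictly dominated by b for Firm B (5<10); eliminate a.
Column c is strictly dominated by b for Firm B (5<9); eliminate c.
Only (r2, b) remains, with payoff 5.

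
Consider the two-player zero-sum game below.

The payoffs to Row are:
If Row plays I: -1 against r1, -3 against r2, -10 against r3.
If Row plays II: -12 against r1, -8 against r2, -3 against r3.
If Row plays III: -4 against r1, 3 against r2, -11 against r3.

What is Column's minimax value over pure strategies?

The worst case (largest entry) in each column is r1: -1, r2: 3, r3: -3.
The best (smallest) of these is -3.

-3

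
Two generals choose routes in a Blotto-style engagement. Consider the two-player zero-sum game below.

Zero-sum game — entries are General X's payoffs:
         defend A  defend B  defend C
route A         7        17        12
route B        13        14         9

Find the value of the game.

Column defend B is strictly dominated by defend C for General Y (it gives General X more in every row).
The remaining 2×2 game on (route A, route B) × (defend A, defend C) has no saddle point. Let General X play route A with probability p; indifference gives 7p + 13(1−p) = 12p + 9(1−p), so p = 4/9.
Similarly General Y's optimal q on defend A is 1/3, and the value is 7·(1/3) + (12)·(2/3) = 31/3.

31/3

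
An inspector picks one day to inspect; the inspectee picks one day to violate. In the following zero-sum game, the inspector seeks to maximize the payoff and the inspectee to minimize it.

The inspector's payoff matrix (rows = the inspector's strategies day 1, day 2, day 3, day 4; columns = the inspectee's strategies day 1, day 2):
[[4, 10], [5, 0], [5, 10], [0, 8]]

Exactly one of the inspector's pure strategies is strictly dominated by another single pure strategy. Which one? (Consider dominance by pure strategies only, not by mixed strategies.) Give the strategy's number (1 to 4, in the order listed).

Compare day 4 with day 1: 4 > 0, 10 > 8.
So day 1 strictly dominates day 4 for the inspector; day 4 is strictly dominated.

4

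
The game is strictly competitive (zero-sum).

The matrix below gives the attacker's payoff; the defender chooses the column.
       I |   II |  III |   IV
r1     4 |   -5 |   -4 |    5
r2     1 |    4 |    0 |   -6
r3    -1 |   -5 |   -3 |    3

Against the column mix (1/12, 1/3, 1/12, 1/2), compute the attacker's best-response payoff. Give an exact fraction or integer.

r1: (4)·(1/12) + (-5)·(1/3) + (-4)·(1/12) + (5)·(1/2) = 5/6.
r2: (1)·(1/12) + (4)·(1/3) + (0)·(1/12) + (-6)·(1/2) = -19/12.
r3: (-1)·(1/12) + (-5)·(1/3) + (-3)·(1/12) + (3)·(1/2) = -1/2.
The best pure response is r1 with expected payoff 5/6.

5/6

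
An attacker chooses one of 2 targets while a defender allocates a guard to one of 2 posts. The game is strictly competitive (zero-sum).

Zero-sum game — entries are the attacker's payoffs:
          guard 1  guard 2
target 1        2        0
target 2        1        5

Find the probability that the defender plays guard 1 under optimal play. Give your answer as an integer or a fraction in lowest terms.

Row minima are 0 and 1, so the attacker's maximin is 1; column maxima are 2 and 5, so the defender's minimax is 2. These differ, so the equilibrium is in mixed strategies.
Let the defender play guard 1 with probability q. The attacker is indifferent when 2q = q + 5(1−q), giving q = 5/6.

5/6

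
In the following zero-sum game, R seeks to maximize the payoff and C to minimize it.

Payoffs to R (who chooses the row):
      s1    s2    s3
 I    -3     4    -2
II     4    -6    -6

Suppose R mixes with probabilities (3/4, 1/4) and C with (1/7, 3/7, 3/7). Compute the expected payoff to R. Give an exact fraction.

-23/28

Against (1/7, 3/7, 3/7), each row's expected payoff is I: 3/7; II: -32/7.
Taking the (3/4, 1/4)-weighted average: (3/4)·(3/7) + (1/4)·(-32/7) = -23/28.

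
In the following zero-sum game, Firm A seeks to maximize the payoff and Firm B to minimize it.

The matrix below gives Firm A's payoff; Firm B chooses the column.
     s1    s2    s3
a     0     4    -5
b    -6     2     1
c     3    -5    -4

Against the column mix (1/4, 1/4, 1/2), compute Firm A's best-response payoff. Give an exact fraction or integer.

-1/2

a: (0)·(1/4) + (4)·(1/4) + (-5)·(1/2) = -3/2.
b: (-6)·(1/4) + (2)·(1/4) + (1)·(1/2) = -1/2.
c: (3)·(1/4) + (-5)·(1/4) + (-4)·(1/2) = -5/2.
The best pure response is b with expected payoff -1/2.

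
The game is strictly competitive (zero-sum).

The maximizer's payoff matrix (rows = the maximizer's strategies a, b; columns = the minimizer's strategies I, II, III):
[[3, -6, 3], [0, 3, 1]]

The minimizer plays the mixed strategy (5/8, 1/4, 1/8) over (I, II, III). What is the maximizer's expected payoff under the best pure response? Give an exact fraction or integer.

7/8

a: (3)·(5/8) + (-6)·(1/4) + (3)·(1/8) = 3/4.
b: (0)·(5/8) + (3)·(1/4) + (1)·(1/8) = 7/8.
The best pure response is b with expected payoff 7/8.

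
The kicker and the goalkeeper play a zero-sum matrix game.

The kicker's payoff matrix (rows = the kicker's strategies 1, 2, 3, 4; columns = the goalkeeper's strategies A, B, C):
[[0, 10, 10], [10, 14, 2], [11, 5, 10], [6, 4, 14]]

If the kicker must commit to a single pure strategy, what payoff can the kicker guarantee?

5

The worst-case payoff for each row is 1: 0, 2: 2, 3: 5, 4: 4.
The best of these is 5.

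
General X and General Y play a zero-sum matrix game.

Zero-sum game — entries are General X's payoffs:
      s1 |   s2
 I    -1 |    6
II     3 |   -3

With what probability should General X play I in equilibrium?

Row minima are -1 and -3, so General X's maximin is -1; column maxima are 3 and 6, so General Y's minimax is 3. These differ, so the equilibrium is in mixed strategies.
Let General X play I with probability p. General Y is indifferent when −p + 3(1−p) = 6p − 3(1−p), giving p = 6/13.

6/13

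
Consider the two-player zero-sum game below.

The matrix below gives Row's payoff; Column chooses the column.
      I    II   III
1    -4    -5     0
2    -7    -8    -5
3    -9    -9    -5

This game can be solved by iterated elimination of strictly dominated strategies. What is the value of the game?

Column III is strictly dominated by I for Column (-4<0, -7<-5, -9<-5); eliminate III.
Row 2 is strictly dominated by row 1 (-4>-7, -5>-8); eliminate 2.
Row 3 is strictly dominated by row 1 (-4>-9, -5>-9); eliminate 3.
Column I is strictly dominated by II for Column (-5<-4); eliminate I.
Only (1, II) remains, with payoff -5.

-5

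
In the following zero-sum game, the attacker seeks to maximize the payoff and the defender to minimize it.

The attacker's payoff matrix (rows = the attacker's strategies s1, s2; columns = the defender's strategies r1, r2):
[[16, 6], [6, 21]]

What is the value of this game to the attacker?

12

Row minima are 6 and 6, so the attacker's maximin is 6; column maxima are 16 and 21, so the defender's minimax is 16. These differ, so the equilibrium is in mixed strategies.
Let the attacker play s1 with probability p. The defender is indifferent when 16p + 6(1−p) = 6p + 21(1−p), giving p = 3/5.
Let the defender play r1 with probability q. The attacker is indifferent when 16q + 6(1−q) = 6q + 21(1−q), giving q = 3/5.
The value is 16·(3/5) + (6)·(2/5) = 12.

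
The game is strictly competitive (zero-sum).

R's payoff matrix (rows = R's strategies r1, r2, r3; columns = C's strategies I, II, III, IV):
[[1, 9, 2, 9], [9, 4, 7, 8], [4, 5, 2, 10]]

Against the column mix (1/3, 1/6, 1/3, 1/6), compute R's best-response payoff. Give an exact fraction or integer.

22/3

r1: (1)·(1/3) + (9)·(1/6) + (2)·(1/3) + (9)·(1/6) = 4.
r2: (9)·(1/3) + (4)·(1/6) + (7)·(1/3) + (8)·(1/6) = 22/3.
r3: (4)·(1/3) + (5)·(1/6) + (2)·(1/3) + (10)·(1/6) = 9/2.
The best pure response is r2 with expected payoff 22/3.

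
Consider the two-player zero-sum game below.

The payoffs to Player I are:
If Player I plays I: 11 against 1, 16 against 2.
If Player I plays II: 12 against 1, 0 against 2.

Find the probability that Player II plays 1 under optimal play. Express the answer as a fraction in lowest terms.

16/17

Row minima are 11 and 0, so Player I's maximin is 11; column maxima are 12 and 16, so Player II's minimax is 12. These differ, so the equilibrium is in mixed strategies.
Let Player II play 1 with probability q. Player I is indifferent when 11q + 16(1−q) = 12q, giving q = 16/17.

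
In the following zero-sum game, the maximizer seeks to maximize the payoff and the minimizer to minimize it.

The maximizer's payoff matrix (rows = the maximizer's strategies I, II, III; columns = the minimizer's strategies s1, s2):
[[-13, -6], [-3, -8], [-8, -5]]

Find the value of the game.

-49/8

Row I is strictly dominated by row III, so the maximizer never plays it.
The remaining 2×2 game on (II, III) × (s1, s2) has no saddle point. Let the maximizer play II with probability p; indifference gives −3p − 8(1−p) = −8p − 5(1−p), so p = 3/8.
Similarly the minimizer's optimal q on s1 is 3/8, and the value is -3·(3/8) + (-8)·(5/8) = -49/8.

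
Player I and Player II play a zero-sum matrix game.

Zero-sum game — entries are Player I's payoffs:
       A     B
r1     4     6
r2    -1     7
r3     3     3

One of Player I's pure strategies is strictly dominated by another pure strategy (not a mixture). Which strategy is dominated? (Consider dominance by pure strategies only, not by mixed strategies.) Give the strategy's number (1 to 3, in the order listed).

Compare r3 with r1: 4 > 3, 6 > 3.
So r1 strictly dominates r3 for Player I; r3 is strictly dominated.

3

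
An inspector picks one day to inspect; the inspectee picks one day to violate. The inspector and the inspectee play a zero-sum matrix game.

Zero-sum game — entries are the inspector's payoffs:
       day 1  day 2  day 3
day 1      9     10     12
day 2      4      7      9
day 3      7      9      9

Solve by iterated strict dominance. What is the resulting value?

9

Row day 3 is strictly dominated by row day 1 (9>7, 10>9, 12>9); eliminate day 3.
Row day 2 is strictly dominated by row day 1 (9>4, 10>7, 12>9); eliminate day 2.
Column day 3 is strictly dominated by day 1 for the inspectee (9<12); eliminate day 3.
Column day 2 is strictly dominated by day 1 for the inspectee (9<10); eliminate day 2.
Only (day 1, day 1) remains, with payoff 9.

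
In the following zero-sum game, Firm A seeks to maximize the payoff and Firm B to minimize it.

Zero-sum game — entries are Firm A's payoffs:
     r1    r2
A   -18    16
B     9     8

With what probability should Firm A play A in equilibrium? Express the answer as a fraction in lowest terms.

Row minima are -18 and 8, so Firm A's maximin is 8; column maxima are 9 and 16, so Firm B's minimax is 9. These differ, so the equilibrium is in mixed strategies.
Let Firm A play A with probability p. Firm B is indifferent when −18p + 9(1−p) = 16p + 8(1−p), giving p = 1/35.

1/35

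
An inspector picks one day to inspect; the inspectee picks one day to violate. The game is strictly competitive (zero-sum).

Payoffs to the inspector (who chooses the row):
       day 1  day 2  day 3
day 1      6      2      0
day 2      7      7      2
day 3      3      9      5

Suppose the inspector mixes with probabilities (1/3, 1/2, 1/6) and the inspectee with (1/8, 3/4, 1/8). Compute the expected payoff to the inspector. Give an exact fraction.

251/48

Against (1/8, 3/4, 1/8), each row's expected payoff is day 1: 9/4; day 2: 51/8; day 3: 31/4.
Taking the (1/3, 1/2, 1/6)-weighted average: (1/3)·(9/4) + (1/2)·(51/8) + (1/6)·(31/4) = 251/48.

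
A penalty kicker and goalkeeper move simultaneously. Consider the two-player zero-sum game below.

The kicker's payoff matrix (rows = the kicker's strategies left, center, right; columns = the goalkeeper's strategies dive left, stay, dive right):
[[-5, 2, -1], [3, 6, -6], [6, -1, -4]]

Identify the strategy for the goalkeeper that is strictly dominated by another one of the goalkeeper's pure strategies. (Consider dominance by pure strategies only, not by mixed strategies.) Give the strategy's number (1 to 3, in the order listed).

2

The goalkeeper prefers columns that give the kicker less. Compare stay with dive right: -1 < 2, -6 < 6, -4 < -1.
So dive right strictly dominates stay for the goalkeeper; stay is strictly dominated.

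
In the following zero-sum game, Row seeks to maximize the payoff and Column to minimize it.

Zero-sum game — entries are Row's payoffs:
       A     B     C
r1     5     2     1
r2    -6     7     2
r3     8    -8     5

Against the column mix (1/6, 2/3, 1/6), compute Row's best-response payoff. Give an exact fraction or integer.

r1: (5)·(1/6) + (2)·(2/3) + (1)·(1/6) = 7/3.
r2: (-6)·(1/6) + (7)·(2/3) + (2)·(1/6) = 4.
r3: (8)·(1/6) + (-8)·(2/3) + (5)·(1/6) = -19/6.
The best pure response is r2 with expected payoff 4.

4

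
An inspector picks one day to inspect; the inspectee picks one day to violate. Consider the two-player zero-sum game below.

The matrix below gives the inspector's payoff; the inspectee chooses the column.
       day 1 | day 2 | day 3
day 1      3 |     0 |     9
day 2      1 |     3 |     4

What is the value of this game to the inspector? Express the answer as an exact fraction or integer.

Column day 3 is strictly dominated by day 1 for the inspectee (it gives the inspector more in every row).
The remaining 2×2 game on (day 1, day 2) × (day 1, day 2) has no saddle point. Let the inspector play day 1 with probability p; indifference gives 3p + (1−p) = 3(1−p), so p = 2/5.
Similarly the inspectee's optimal q on day 1 is 3/5, and the value is 3·(3/5) + (0)·(2/5) = 9/5.

9/5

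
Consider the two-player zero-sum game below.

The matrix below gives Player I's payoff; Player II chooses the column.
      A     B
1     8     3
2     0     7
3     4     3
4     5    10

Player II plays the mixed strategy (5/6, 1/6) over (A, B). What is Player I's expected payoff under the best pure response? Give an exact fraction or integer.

1: (8)·(5/6) + (3)·(1/6) = 43/6.
2: (0)·(5/6) + (7)·(1/6) = 7/6.
3: (4)·(5/6) + (3)·(1/6) = 23/6.
4: (5)·(5/6) + (10)·(1/6) = 35/6.
The best pure response is 1 with expected payoff 43/6.

43/6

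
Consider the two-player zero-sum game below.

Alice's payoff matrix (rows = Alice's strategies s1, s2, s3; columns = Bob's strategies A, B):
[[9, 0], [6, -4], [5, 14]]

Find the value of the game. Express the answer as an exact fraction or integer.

7

Row s2 is strictly dominated by row s1, so Alice never plays it.
The remaining 2×2 game on (s1, s3) × (A, B) has no saddle point. Let Alice play s1 with probability p; indifference gives 9p + 5(1−p) = 14(1−p), so p = 1/2.
Similarly Bob's optimal q on A is 7/9, and the value is 9·(7/9) + (0)·(2/9) = 7.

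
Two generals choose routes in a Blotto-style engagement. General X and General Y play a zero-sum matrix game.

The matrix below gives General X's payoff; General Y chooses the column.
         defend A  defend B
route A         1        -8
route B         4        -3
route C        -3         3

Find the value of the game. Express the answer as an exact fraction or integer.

3/13

Row route A is strictly dominated by row route B, so General X never plays it.
The remaining 2×2 game on (route B, route C) × (defend A, defend B) has no saddle point. Let General X play route B with probability p; indifference gives 4p − 3(1−p) = −3p + 3(1−p), so p = 6/13.
Similarly General Y's optimal q on defend A is 6/13, and the value is 4·(6/13) + (-3)·(7/13) = 3/13.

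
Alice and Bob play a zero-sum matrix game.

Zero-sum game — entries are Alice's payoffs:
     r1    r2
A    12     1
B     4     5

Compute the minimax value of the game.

Row minima are 1 and 4, so Alice's maximin is 4; column maxima are 12 and 5, so Bob's minimax is 5. These differ, so the equilibrium is in mixed strategies.
Let Alice play A with probability p. Bob is indifferent when 12p + 4(1−p) = p + 5(1−p), giving p = 1/12.
Let Bob play r1 with probability q. Alice is indifferent when 12q + (1−q) = 4q + 5(1−q), giving q = 1/3.
The value is 12·(1/3) + (1)·(2/3) = 14/3.

14/3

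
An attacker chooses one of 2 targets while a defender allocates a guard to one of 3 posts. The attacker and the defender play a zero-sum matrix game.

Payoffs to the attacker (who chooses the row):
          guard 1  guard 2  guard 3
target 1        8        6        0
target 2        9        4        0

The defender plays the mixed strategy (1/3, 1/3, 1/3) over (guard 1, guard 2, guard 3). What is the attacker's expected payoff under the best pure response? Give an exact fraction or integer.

14/3

target 1: (8)·(1/3) + (6)·(1/3) + (0)·(1/3) = 14/3.
target 2: (9)·(1/3) + (4)·(1/3) + (0)·(1/3) = 13/3.
The best pure response is target 1 with expected payoff 14/3.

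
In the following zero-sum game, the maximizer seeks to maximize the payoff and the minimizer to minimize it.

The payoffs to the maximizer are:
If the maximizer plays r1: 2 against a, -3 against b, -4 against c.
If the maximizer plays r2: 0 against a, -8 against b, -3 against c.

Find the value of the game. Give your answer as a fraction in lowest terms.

Column a is strictly dominated by c for the minimizer (it gives the maximizer more in every row).
The remaining 2×2 game on (r1, r2) × (b, c) has no saddle point. Let the maximizer play r1 with probability p; indifference gives −3p − 8(1−p) = −4p − 3(1−p), so p = 5/6.
Similarly the minimizer's optimal q on b is 1/6, and the value is -3·(1/6) + (-4)·(5/6) = -23/6.

-23/6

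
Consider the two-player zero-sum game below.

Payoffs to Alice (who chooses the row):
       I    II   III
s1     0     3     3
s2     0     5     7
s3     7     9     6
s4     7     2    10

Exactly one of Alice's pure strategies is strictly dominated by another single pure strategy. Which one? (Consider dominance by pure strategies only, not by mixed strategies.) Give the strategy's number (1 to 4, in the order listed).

1

Compare s1 with s3: 7 > 0, 9 > 3, 6 > 3.
So s3 strictly dominates s1 for Alice; s1 is strictly dominated.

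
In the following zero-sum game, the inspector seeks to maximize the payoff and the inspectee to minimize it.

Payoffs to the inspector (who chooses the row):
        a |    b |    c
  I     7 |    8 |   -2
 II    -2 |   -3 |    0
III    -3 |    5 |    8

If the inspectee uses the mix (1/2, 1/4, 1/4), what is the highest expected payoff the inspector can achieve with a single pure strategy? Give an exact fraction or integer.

5

I: (7)·(1/2) + (8)·(1/4) + (-2)·(1/4) = 5.
II: (-2)·(1/2) + (-3)·(1/4) + (0)·(1/4) = -7/4.
III: (-3)·(1/2) + (5)·(1/4) + (8)·(1/4) = 7/4.
The best pure response is I with expected payoff 5.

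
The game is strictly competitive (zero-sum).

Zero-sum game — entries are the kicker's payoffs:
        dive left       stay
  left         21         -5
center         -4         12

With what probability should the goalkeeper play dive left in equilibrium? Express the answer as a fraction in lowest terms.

Row minima are -5 and -4, so the kicker's maximin is -4; column maxima are 21 and 12, so the goalkeeper's minimax is 12. These differ, so the equilibrium is in mixed strategies.
Let the goalkeeper play dive left with probability q. The kicker is indifferent when 21q − 5(1−q) = −4q + 12(1−q), giving q = 17/42.

17/42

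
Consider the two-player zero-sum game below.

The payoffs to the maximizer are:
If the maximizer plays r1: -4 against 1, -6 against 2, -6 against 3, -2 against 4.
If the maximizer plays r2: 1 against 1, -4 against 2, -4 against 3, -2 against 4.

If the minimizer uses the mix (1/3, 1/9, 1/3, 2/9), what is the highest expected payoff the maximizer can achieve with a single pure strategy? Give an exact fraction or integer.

-17/9

r1: (-4)·(1/3) + (-6)·(1/9) + (-6)·(1/3) + (-2)·(2/9) = -40/9.
r2: (1)·(1/3) + (-4)·(1/9) + (-4)·(1/3) + (-2)·(2/9) = -17/9.
The best pure response is r2 with expected payoff -17/9.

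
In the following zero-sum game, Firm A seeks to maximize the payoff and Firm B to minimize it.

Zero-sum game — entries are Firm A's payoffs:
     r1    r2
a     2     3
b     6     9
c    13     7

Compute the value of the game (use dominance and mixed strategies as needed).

Row a is strictly dominated by row b, so Firm A never plays it.
The remaining 2×2 game on (b, c) × (r1, r2) has no saddle point. Let Firm A play b with probability p; indifference gives 6p + 13(1−p) = 9p + 7(1−p), so p = 2/3.
Similarly Firm B's optimal q on r1 is 2/9, and the value is 6·(2/9) + (9)·(7/9) = 25/3.

25/3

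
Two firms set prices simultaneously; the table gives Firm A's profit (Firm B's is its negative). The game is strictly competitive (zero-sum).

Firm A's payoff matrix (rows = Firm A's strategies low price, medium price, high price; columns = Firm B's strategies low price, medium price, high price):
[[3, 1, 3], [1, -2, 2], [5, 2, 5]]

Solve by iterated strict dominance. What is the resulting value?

2

Column low price is strictly dominated by medium price for Firm B (1<3, -2<1, 2<5); eliminate low price.
Row medium price is strictly dominated by row low price (1>-2, 3>2); eliminate medium price.
Row low price is strictly dominated by row high price (2>1, 5>3); eliminate low price.
Column high price is strictly dominated by medium price for Firm B (2<5); eliminate high price.
Only (high price, medium price) remains, with payoff 2.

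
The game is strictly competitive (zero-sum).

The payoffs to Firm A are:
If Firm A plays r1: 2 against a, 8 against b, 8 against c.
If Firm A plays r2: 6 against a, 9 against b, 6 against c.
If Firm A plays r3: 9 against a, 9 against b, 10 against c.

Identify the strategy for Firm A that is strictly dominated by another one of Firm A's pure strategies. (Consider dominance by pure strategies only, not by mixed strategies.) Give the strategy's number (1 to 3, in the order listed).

1

Compare r1 with r3: 9 > 2, 9 > 8, 10 > 8.
So r3 strictly dominates r1 for Firm A; r1 is strictly dominated.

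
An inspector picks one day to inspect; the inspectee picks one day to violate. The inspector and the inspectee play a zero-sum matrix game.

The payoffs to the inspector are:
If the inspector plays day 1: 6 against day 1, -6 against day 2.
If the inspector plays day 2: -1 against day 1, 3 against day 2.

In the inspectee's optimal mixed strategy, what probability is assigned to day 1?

9/16

Row minima are -6 and -1, so the inspector's maximin is -1; column maxima are 6 and 3, so the inspectee's minimax is 3. These differ, so the equilibrium is in mixed strategies.
Let the inspectee play day 1 with probability q. The inspector is indifferent when 6q − 6(1−q) = −q + 3(1−q), giving q = 9/16.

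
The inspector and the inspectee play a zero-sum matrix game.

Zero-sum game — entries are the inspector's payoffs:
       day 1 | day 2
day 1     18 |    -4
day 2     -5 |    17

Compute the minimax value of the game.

13/2

Row minima are -4 and -5, so the inspector's maximin is -4; column maxima are 18 and 17, so the inspectee's minimax is 17. These differ, so the equilibrium is in mixed strategies.
Let the inspector play day 1 with probability p. The inspectee is indifferent when 18p − 5(1−p) = −4p + 17(1−p), giving p = 1/2.
Let the inspectee play day 1 with probability q. The inspector is indifferent when 18q − 4(1−q) = −5q + 17(1−q), giving q = 21/44.
The value is 18·(21/44) + (-4)·(23/44) = 13/2.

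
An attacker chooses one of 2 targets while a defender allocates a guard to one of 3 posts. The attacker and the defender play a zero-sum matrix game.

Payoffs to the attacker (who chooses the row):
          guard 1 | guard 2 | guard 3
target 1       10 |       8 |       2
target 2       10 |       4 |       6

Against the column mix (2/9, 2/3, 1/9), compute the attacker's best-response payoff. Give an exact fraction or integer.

70/9

target 1: (10)·(2/9) + (8)·(2/3) + (2)·(1/9) = 70/9.
target 2: (10)·(2/9) + (4)·(2/3) + (6)·(1/9) = 50/9.
The best pure response is target 1 with expected payoff 70/9.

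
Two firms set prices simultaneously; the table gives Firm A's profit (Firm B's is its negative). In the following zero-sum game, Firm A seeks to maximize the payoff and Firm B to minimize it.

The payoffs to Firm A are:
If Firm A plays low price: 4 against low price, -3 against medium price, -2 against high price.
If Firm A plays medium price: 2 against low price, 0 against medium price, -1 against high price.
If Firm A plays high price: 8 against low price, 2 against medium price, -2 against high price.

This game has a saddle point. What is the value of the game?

Row minima: -3, -1, -2 → Firm A's maximin is -1.
Column maxima: 8, 2, -1 → Firm B's minimax is -1.
They coincide at (medium price, high price), so the value is -1.

-1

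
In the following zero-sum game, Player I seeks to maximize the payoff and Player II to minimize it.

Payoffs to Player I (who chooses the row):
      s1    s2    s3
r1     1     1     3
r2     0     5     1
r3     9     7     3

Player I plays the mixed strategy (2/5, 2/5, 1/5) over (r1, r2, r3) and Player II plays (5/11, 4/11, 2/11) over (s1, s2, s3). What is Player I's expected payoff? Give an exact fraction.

Against (5/11, 4/11, 2/11), each row's expected payoff is r1: 15/11; r2: 2; r3: 79/11.
Taking the (2/5, 2/5, 1/5)-weighted average: (2/5)·(15/11) + (2/5)·(2) + (1/5)·(79/11) = 153/55.

153/55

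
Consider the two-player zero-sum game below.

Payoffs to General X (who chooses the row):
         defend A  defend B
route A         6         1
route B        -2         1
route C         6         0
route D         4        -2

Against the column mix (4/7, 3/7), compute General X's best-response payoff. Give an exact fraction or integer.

route A: (6)·(4/7) + (1)·(3/7) = 27/7.
route B: (-2)·(4/7) + (1)·(3/7) = -5/7.
route C: (6)·(4/7) + (0)·(3/7) = 24/7.
route D: (4)·(4/7) + (-2)·(3/7) = 10/7.
The best pure response is route A with expected payoff 27/7.

27/7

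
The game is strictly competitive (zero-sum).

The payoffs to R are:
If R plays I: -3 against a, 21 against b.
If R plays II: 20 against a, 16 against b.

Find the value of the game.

117/7

Row minima are -3 and 16, so R's maximin is 16; column maxima are 20 and 21, so C's minimax is 20. These differ, so the equilibrium is in mixed strategies.
Let R play I with probability p. C is indifferent when −3p + 20(1−p) = 21p + 16(1−p), giving p = 1/7.
Let C play a with probability q. R is indifferent when −3q + 21(1−q) = 20q + 16(1−q), giving q = 5/28.
The value is -3·(5/28) + (21)·(23/28) = 117/7.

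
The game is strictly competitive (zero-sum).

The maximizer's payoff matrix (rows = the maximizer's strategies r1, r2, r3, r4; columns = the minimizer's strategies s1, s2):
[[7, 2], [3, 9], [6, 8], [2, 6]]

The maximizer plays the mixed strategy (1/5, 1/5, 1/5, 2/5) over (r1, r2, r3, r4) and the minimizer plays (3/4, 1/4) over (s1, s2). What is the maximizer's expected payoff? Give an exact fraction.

91/20

Against (3/4, 1/4), each row's expected payoff is r1: 23/4; r2: 9/2; r3: 13/2; r4: 3.
Taking the (1/5, 1/5, 1/5, 2/5)-weighted average: (1/5)·(23/4) + (1/5)·(9/2) + (1/5)·(13/2) + (2/5)·(3) = 91/20.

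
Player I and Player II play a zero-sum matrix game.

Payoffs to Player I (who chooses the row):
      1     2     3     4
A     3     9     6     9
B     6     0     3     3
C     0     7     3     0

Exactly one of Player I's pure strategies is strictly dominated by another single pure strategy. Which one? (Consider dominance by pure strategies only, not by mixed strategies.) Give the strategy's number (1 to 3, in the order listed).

3

Compare C with A: 3 > 0, 9 > 7, 6 > 3, 9 > 0.
So A strictly dominates C for Player I; C is strictly dominated.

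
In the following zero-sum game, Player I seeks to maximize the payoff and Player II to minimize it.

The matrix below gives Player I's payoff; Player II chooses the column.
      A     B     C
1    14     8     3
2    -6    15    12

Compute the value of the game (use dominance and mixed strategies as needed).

186/29

Column B is strictly dominated by C for Player II (it gives Player I more in every row).
The remaining 2×2 game on (1, 2) × (A, C) has no saddle point. Let Player I play 1 with probability p; indifference gives 14p − 6(1−p) = 3p + 12(1−p), so p = 18/29.
Similarly Player II's optimal q on A is 9/29, and the value is 14·(9/29) + (3)·(20/29) = 186/29.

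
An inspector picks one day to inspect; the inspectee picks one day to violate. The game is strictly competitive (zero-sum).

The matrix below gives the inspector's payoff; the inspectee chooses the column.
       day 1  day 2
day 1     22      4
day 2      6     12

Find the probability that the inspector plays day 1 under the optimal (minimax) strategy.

Row minima are 4 and 6, so the inspector's maximin is 6; column maxima are 22 and 12, so the inspectee's minimax is 12. These differ, so the equilibrium is in mixed strategies.
Let the inspector play day 1 with probability p. The inspectee is indifferent when 22p + 6(1−p) = 4p + 12(1−p), giving p = 1/4.

1/4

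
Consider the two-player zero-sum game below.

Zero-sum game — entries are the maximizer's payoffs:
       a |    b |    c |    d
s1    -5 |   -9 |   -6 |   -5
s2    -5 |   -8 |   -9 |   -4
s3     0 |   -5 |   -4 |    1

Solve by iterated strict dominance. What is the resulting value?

Row s2 is strictly dominated by row s3 (0>-5, -5>-8, -4>-9, 1>-4); eliminate s2.
Row s1 is strictly dominated by row s3 (0>-5, -5>-9, -4>-6, 1>-5); eliminate s1.
Column a is strictly dominated by b for the minimizer (-5<0); eliminate a.
Column c is strictly dominated by b for the minimizer (-5<-4); eliminate c.
Column d is strictly dominated by b for the minimizer (-5<1); eliminate d.
Only (s3, b) remains, with payoff -5.

-5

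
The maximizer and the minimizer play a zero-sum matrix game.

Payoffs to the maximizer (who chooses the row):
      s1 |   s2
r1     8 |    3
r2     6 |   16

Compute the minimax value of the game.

Row minima are 3 and 6, so the maximizer's maximin is 6; column maxima are 8 and 16, so the minimizer's minimax is 8. These differ, so the equilibrium is in mixed strategies.
Let the maximizer play r1 with probability p. The minimizer is indifferent when 8p + 6(1−p) = 3p + 16(1−p), giving p = 2/3.
Let the minimizer play s1 with probability q. The maximizer is indifferent when 8q + 3(1−q) = 6q + 16(1−q), giving q = 13/15.
The value is 8·(13/15) + (3)·(2/15) = 22/3.

22/3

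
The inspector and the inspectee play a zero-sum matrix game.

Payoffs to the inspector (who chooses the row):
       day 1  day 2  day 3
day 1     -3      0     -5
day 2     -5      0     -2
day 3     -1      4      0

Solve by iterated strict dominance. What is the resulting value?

Column day 2 is strictly dominated by day 1 for the inspectee (-3<0, -5<0, -1<4); eliminate day 2.
Row day 1 is strictly dominated by row day 3 (-1>-3, 0>-5); eliminate day 1.
Row day 2 is strictly dominated by row day 3 (-1>-5, 0>-2); eliminate day 2.
Column day 3 is strictly dominated by day 1 for the inspectee (-1<0); eliminate day 3.
Only (day 3, day 1) remains, with payoff -1.

-1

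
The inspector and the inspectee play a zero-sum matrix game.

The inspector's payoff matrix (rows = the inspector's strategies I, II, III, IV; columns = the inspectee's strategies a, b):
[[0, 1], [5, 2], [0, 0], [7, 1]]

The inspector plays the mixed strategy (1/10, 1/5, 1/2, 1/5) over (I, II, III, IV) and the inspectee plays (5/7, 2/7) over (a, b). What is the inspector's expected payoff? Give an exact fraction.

67/35

Against (5/7, 2/7), each row's expected payoff is I: 2/7; II: 29/7; III: 0; IV: 37/7.
Taking the (1/10, 1/5, 1/2, 1/5)-weighted average: (1/10)·(2/7) + (1/5)·(29/7) + (1/2)·(0) + (1/5)·(37/7) = 67/35.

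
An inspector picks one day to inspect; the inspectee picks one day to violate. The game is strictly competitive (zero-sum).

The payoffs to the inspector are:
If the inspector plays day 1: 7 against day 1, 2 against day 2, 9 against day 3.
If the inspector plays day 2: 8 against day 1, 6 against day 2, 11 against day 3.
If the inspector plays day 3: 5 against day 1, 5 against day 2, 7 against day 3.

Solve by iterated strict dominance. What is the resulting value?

6

Column day 3 is strictly dominated by day 1 for the inspectee (7<9, 8<11, 5<7); eliminate day 3.
Row day 3 is strictly dominated by row day 2 (8>5, 6>5); eliminate day 3.
Column day 1 is strictly dominated by day 2 for the inspectee (2<7, 6<8); eliminate day 1.
Row day 1 is strictly dominated by row day 2 (6>2); eliminate day 1.
Only (day 2, day 2) remains, with payoff 6.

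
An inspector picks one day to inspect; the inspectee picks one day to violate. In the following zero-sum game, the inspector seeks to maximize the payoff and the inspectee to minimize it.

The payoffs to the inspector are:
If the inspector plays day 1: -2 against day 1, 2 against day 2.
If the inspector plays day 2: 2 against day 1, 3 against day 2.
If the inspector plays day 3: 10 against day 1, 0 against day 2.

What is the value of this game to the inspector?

30/11

Row day 1 is strictly dominated by row day 2, so the inspector never plays it.
The remaining 2×2 game on (day 2, day 3) × (day 1, day 2) has no saddle point. Let the inspector play day 2 with probability p; indifference gives 2p + 10(1−p) = 3p, so p = 10/11.
Similarly the inspectee's optimal q on day 1 is 3/11, and the value is 2·(3/11) + (3)·(8/11) = 30/11.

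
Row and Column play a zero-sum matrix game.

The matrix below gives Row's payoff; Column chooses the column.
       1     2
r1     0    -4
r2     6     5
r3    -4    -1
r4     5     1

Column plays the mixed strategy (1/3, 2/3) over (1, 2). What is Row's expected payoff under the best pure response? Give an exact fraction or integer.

r1: (0)·(1/3) + (-4)·(2/3) = -8/3.
r2: (6)·(1/3) + (5)·(2/3) = 16/3.
r3: (-4)·(1/3) + (-1)·(2/3) = -2.
r4: (5)·(1/3) + (1)·(2/3) = 7/3.
The best pure response is r2 with expected payoff 16/3.

16/3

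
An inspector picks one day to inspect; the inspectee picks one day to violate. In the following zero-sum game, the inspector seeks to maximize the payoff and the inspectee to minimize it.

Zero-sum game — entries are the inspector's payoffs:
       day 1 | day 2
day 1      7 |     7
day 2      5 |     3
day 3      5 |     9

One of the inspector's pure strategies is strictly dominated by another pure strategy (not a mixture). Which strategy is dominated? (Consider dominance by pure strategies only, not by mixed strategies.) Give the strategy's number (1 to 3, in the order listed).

Compare day 2 with day 1: 7 > 5, 7 > 3.
So day 1 strictly dominates day 2 for the inspector; day 2 is strictly dominated.

2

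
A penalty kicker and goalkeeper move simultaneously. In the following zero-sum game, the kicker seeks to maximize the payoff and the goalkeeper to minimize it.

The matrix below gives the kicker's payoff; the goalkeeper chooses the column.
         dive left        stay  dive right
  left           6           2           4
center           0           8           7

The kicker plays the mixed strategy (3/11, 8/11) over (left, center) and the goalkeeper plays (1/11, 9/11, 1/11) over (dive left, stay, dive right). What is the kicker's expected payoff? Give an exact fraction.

716/121

Against (1/11, 9/11, 1/11), each row's expected payoff is left: 28/11; center: 79/11.
Taking the (3/11, 8/11)-weighted average: (3/11)·(28/11) + (8/11)·(79/11) = 716/121.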